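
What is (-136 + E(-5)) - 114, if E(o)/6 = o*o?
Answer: -100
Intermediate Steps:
E(o) = 6*o² (E(o) = 6*(o*o) = 6*o²)
(-136 + E(-5)) - 114 = (-136 + 6*(-5)²) - 114 = (-136 + 6*25) - 114 = (-136 + 150) - 114 = 14 - 114 = -100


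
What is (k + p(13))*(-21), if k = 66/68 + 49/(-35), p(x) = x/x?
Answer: -2037/170 ≈ -11.982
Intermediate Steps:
p(x) = 1
k = -73/170 (k = 66*(1/68) + 49*(-1/35) = 33/34 - 7/5 = -73/170 ≈ -0.42941)
(k + p(13))*(-21) = (-73/170 + 1)*(-21) = (97/170)*(-21) = -2037/170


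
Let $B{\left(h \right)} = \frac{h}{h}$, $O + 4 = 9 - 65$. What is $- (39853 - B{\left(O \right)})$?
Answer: $-39852$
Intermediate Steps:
$O = -60$ ($O = -4 + \left(9 - 65\right) = -4 - 56 = -60$)
$B{\left(h \right)} = 1$
$- (39853 - B{\left(O \right)}) = - (39853 - 1) = \left(-1\right) 39852 = -39852$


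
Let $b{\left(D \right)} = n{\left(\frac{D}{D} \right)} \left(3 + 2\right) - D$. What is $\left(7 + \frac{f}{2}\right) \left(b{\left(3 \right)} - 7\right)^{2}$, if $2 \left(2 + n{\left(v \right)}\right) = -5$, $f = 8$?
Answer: $\frac{46475}{4} \approx 11619.0$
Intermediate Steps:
$n{\left(v \right)} = - \frac{9}{2}$ ($n{\left(v \right)} = -2 + \frac{1}{2} \left(-5\right) = -2 - \frac{5}{2} = - \frac{9}{2}$)
$b{\left(D \right)} = - \frac{45}{2} - D$ ($b{\left(D \right)} = - \frac{9 \left(3 + 2\right)}{2} - D = \left(- \frac{9}{2}\right) 5 - D = - \frac{45}{2} - D$)
$\left(7 + \frac{f}{2}\right) \left(b{\left(3 \right)} - 7\right)^{2} = \left(7 + \frac{1}{2} \cdot 8\right) \left(\left(- \frac{45}{2} - 3\right) - 7\right)^{2} = \left(7 + 4\right) \left(- \frac{51}{2} - 7\right)^{2} = 11 \left(- \frac{65}{2}\right)^{2} = 11 \cdot \frac{4225}{4} = \frac{46475}{4}$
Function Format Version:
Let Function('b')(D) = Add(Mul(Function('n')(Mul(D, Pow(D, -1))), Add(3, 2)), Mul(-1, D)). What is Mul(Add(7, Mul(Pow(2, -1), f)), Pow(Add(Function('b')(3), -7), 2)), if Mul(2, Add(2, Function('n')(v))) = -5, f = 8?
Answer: Rational(46475, 4) ≈ 11619.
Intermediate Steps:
Function('n')(v) = Rational(-9, 2) (Function('n')(v) = Add(-2, Mul(Rational(1, 2), -5)) = Add(-2, Rational(-5, 2)) = Rational(-9, 2))
Function('b')(D) = Add(Rational(-45, 2), Mul(-1, D)) (Function('b')(D) = Add(Mul(Rational(-9, 2), Add(3, 2)), Mul(-1, D)) = Add(Mul(Rational(-9, 2), 5), Mul(-1, D)) = Add(Rational(-45, 2), Mul(-1, D)))
Mul(Add(7, Mul(Pow(2, -1), f)), Pow(Add(Function('b')(3), -7), 2)) = Mul(Add(7, Mul(Pow(2, -1), 8)), Pow(Add(Add(Rational(-45, 2), Mul(-1, 3)), -7), 2)) = Mul(Add(7, Mul(Rational(1, 2), 8)), Pow(Add(Add(Rational(-45, 2), -3), -7), 2)) = Mul(Add(7, 4), Pow(Add(Rational(-51, 2), -7), 2)) = Mul(11, Pow(Rational(-65, 2), 2)) = Mul(11, Rational(4225, 4)) = Rational(46475, 4)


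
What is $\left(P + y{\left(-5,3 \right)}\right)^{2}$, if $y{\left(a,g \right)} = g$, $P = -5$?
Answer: $4$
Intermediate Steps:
$\left(P + y{\left(-5,3 \right)}\right)^{2} = \left(-5 + 3\right)^{2} = \left(-2\right)^{2} = 4$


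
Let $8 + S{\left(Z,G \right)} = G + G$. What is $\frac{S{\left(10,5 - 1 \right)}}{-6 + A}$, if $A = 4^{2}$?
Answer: $0$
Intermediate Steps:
$S{\left(Z,G \right)} = -8 + 2 G$ ($S{\left(Z,G \right)} = -8 + \left(G + G\right) = -8 + 2 G$)
$A = 16$
$\frac{S{\left(10,5 - 1 \right)}}{-6 + A} = \frac{-8 + 2 \left(5 - 1\right)}{-6 + 16} = \frac{-8 + 2 \left(5 - 1\right)}{10} = \left(-8 + 2 \cdot 4\right) \frac{1}{10} = \left(-8 + 8\right) \frac{1}{10} = 0 \cdot \frac{1}{10} = 0$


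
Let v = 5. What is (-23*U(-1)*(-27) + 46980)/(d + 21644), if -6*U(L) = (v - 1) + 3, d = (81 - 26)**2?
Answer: 10279/5482 ≈ 1.8750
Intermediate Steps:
d = 3025 (d = 55**2 = 3025)
U(L) = -7/6 (U(L) = -((5 - 1) + 3)/6 = -(4 + 3)/6 = -1/6*7 = -7/6)
(-23*U(-1)*(-27) + 46980)/(d + 21644) = (-23*(-7/6)*(-27) + 46980)/(3025 + 21644) = ((161/6)*(-27) + 46980)/24669 = (-1449/2 + 46980)*(1/24669) = (92511/2)*(1/24669) = 10279/5482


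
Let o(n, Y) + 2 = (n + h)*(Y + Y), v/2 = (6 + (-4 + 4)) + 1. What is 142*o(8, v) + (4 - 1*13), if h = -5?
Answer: 11635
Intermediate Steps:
v = 14 (v = 2*((6 + (-4 + 4)) + 1) = 2*((6 + 0) + 1) = 2*(6 + 1) = 2*7 = 14)
o(n, Y) = -2 + 2*Y*(-5 + n) (o(n, Y) = -2 + (n - 5)*(Y + Y) = -2 + (-5 + n)*(2*Y) = -2 + 2*Y*(-5 + n))
142*o(8, v) + (4 - 1*13) = 142*(-2 - 10*14 + 2*14*8) + (4 - 1*13) = 142*(-2 - 140 + 224) + (4 - 13) = 142*82 - 9 = 11644 - 9 = 11635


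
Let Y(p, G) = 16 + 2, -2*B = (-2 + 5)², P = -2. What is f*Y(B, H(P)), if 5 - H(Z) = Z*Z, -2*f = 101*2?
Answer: -1818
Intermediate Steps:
B = -9/2 (B = -(-2 + 5)²/2 = -½*3² = -½*9 = -9/2 ≈ -4.5000)
f = -101 (f = -101*2/2 = -½*202 = -101)
H(Z) = 5 - Z² (H(Z) = 5 - Z*Z = 5 - Z²)
Y(p, G) = 18
f*Y(B, H(P)) = -101*18 = -1818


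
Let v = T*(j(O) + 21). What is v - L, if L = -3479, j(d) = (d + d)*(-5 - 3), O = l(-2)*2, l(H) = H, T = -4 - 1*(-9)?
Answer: 3904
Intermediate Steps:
T = 5 (T = -4 + 9 = 5)
O = -4 (O = -2*2 = -4)
j(d) = -16*d (j(d) = (2*d)*(-8) = -16*d)
v = 425 (v = 5*(-16*(-4) + 21) = 5*(64 + 21) = 5*85 = 425)
v - L = 425 - 1*(-3479) = 425 + 3479 = 3904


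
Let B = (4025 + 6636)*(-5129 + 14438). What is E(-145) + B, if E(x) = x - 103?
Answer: 99243001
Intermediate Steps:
E(x) = -103 + x
B = 99243249 (B = 10661*9309 = 99243249)
E(-145) + B = (-103 - 145) + 99243249 = -248 + 99243249 = 99243001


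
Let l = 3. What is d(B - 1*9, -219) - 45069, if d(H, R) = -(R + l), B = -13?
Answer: -44853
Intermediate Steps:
d(H, R) = -3 - R (d(H, R) = -(R + 3) = -(3 + R) = -3 - R)
d(B - 1*9, -219) - 45069 = (-3 - 1*(-219)) - 45069 = (-3 + 219) - 45069 = 216 - 45069 = -44853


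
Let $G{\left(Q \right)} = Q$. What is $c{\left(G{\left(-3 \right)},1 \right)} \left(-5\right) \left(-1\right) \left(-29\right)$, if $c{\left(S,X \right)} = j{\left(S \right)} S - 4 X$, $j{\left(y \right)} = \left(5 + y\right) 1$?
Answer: $1450$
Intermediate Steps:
$j{\left(y \right)} = 5 + y$
$c{\left(S,X \right)} = - 4 X + S \left(5 + S\right)$ ($c{\left(S,X \right)} = \left(5 + S\right) S - 4 X = S \left(5 + S\right) - 4 X = - 4 X + S \left(5 + S\right)$)
$c{\left(G{\left(-3 \right)},1 \right)} \left(-5\right) \left(-1\right) \left(-29\right) = \left(\left(-4\right) 1 - 3 \left(5 - 3\right)\right) \left(-5\right) \left(-1\right) \left(-29\right) = \left(-4 - 6\right) \left(-5\right) \left(-1\right) \left(-29\right) = \left(-10\right) \left(-5\right) \left(-1\right) \left(-29\right) = 50 \left(-1\right) \left(-29\right) = \left(-50\right) \left(-29\right) = 1450$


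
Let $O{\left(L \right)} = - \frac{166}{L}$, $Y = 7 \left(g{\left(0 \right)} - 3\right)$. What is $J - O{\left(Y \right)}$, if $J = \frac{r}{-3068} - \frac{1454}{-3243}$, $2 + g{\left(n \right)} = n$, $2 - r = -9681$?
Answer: $- \frac{2594559379}{348233340} \approx -7.4506$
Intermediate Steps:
$r = 9683$ ($r = 2 - -9681 = 2 + 9681 = 9683$)
$g{\left(n \right)} = -2 + n$
$Y = -35$ ($Y = 7 \left(\left(-2 + 0\right) - 3\right) = 7 \left(-2 - 3\right) = 7 \left(-5\right) = -35$)
$J = - \frac{26941097}{9949524}$ ($J = \frac{9683}{-3068} - \frac{1454}{-3243} = 9683 \left(- \frac{1}{3068}\right) - - \frac{1454}{3243} = - \frac{9683}{3068} + \frac{1454}{3243} = - \frac{26941097}{9949524} \approx -2.7078$)
$J - O{\left(Y \right)} = - \frac{26941097}{9949524} - - \frac{166}{-35} = - \frac{26941097}{9949524} - \left(-166\right) \left(- \frac{1}{35}\right) = - \frac{26941097}{9949524} - \frac{166}{35} = - \frac{2594559379}{348233340}$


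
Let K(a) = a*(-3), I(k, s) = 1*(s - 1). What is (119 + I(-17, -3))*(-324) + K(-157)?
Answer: -36789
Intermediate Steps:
I(k, s) = -1 + s (I(k, s) = 1*(-1 + s) = -1 + s)
K(a) = -3*a
(119 + I(-17, -3))*(-324) + K(-157) = (119 + (-1 - 3))*(-324) - 3*(-157) = (119 - 4)*(-324) + 471 = 115*(-324) + 471 = -37260 + 471 = -36789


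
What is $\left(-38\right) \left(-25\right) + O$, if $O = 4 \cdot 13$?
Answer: $1002$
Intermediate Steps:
$O = 52$
$\left(-38\right) \left(-25\right) + O = \left(-38\right) \left(-25\right) + 52 = 950 + 52 = 1002$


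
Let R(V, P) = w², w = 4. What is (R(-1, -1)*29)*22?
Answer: 10208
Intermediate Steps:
R(V, P) = 16 (R(V, P) = 4² = 16)
(R(-1, -1)*29)*22 = (16*29)*22 = 464*22 = 10208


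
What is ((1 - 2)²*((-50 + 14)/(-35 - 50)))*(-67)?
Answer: -2412/85 ≈ -28.376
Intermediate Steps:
((1 - 2)²*((-50 + 14)/(-35 - 50)))*(-67) = ((-1)²*(-36/(-85)))*(-67) = (1*(-36*(-1/85)))*(-67) = (1*(36/85))*(-67) = (36/85)*(-67) = -2412/85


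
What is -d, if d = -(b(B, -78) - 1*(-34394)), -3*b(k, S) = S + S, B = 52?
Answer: 34446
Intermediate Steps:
b(k, S) = -2*S/3 (b(k, S) = -(S + S)/3 = -2*S/3)
d = -34446 (d = -(-⅔*(-78) - 1*(-34394)) = -(52 + 34394) = -1*34446 = -34446)
-d = -1*(-34446) = 34446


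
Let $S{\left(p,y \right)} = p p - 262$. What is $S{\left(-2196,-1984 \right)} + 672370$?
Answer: $5494524$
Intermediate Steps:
$S{\left(p,y \right)} = -262 + p^{2}$ ($S{\left(p,y \right)} = p^{2} - 262 = -262 + p^{2}$)
$S{\left(-2196,-1984 \right)} + 672370 = \left(-262 + \left(-2196\right)^{2}\right) + 672370 = \left(-262 + 4822416\right) + 672370 = 4822154 + 672370 = 5494524$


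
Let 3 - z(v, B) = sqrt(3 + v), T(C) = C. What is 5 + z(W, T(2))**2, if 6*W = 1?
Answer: 103/6 - sqrt(114) ≈ 6.4896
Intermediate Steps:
W = 1/6 (W = (1/6)*1 = 1/6 ≈ 0.16667)
z(v, B) = 3 - sqrt(3 + v)
5 + z(W, T(2))**2 = 5 + (3 - sqrt(3 + 1/6))**2 = 5 + (3 - sqrt(19/6))**2 = 5 + (3 - sqrt(114)/6)**2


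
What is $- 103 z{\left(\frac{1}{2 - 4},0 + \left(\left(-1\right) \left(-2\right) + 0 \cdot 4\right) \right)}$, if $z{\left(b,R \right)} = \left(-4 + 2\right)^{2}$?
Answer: $-412$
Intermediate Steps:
$z{\left(b,R \right)} = 4$ ($z{\left(b,R \right)} = \left(-2\right)^{2} = 4$)
$- 103 z{\left(\frac{1}{2 - 4},0 + \left(\left(-1\right) \left(-2\right) + 0 \cdot 4\right) \right)} = \left(-103\right) 4 = -412$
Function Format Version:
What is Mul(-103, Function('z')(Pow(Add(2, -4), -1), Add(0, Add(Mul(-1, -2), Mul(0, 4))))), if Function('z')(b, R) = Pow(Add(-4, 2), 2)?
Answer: -412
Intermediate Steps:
Function('z')(b, R) = 4 (Function('z')(b, R) = Pow(-2, 2) = 4)
Mul(-103, Function('z')(Pow(Add(2, -4), -1), Add(0, Add(Mul(-1, -2), Mul(0, 4))))) = Mul(-103, 4) = -412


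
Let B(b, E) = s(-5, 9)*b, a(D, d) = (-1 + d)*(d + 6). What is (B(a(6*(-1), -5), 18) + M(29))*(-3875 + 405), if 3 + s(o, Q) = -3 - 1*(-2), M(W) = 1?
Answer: -86750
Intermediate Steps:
a(D, d) = (-1 + d)*(6 + d)
s(o, Q) = -4 (s(o, Q) = -3 + (-3 - 1*(-2)) = -3 + (-3 + 2) = -3 - 1 = -4)
B(b, E) = -4*b
(B(a(6*(-1), -5), 18) + M(29))*(-3875 + 405) = (-4*(-6 + (-5)² + 5*(-5)) + 1)*(-3875 + 405) = (-4*(-6 + 25 - 25) + 1)*(-3470) = (-4*(-6) + 1)*(-3470) = (24 + 1)*(-3470) = 25*(-3470) = -86750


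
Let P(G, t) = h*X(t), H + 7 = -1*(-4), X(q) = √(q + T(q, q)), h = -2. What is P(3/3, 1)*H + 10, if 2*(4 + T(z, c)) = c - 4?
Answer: 10 + 9*I*√2 ≈ 10.0 + 12.728*I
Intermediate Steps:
T(z, c) = -6 + c/2 (T(z, c) = -4 + (c - 4)/2 = -4 + (-4 + c)/2 = -4 + (-2 + c/2) = -6 + c/2)
X(q) = √(-6 + 3*q/2) (X(q) = √(q + (-6 + q/2)) = √(-6 + 3*q/2))
H = -3 (H = -7 - 1*(-4) = -7 + 4 = -3)
P(G, t) = -√(-24 + 6*t)
P(3/3, 1)*H + 10 = -√(-24 + 6*1)*(-3) + 10 = -√(-24 + 6)*(-3) + 10 = -√(-18)*(-3) + 10 = -3*I*√2*(-3) + 10 = 9*I*√2 + 10 = 10 + 9*I*√2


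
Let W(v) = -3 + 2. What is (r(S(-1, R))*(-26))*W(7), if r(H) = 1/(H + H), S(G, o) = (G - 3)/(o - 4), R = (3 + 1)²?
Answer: -39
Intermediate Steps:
R = 16 (R = 4² = 16)
S(G, o) = (-3 + G)/(-4 + o)
W(v) = -1
r(H) = 1/(2*H)
(r(S(-1, R))*(-26))*W(7) = ((1/(2*(((-3 - 1)/(-4 + 16)))))*(-26))*(-1) = ((1/(2*((-4/12))))*(-26))*(-1) = ((1/(2*(((1/12)*(-4)))))*(-26))*(-1) = ((1/(2*(-⅓)))*(-26))*(-1) = (((½)*(-3))*(-26))*(-1) = -3/2*(-26)*(-1) = 39*(-1) = -39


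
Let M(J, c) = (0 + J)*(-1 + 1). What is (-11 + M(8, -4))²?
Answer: 121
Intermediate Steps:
M(J, c) = 0 (M(J, c) = J*0 = 0)
(-11 + M(8, -4))² = (-11 + 0)² = (-11)² = 121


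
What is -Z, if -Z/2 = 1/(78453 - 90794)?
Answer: -2/12341 ≈ -0.00016206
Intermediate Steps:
Z = 2/12341 (Z = -2/(78453 - 90794) = -2/(-12341) = -2*(-1/12341) = 2/12341 ≈ 0.00016206)
-Z = -1*2/12341 = -2/12341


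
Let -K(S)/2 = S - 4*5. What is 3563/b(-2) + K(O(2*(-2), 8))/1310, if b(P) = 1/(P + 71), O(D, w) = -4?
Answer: 161029809/655 ≈ 2.4585e+5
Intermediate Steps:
K(S) = 40 - 2*S (K(S) = -2*(S - 4*5) = -2*(S - 20) = -2*(-20 + S) = 40 - 2*S)
b(P) = 1/(71 + P)
3563/b(-2) + K(O(2*(-2), 8))/1310 = 3563/(1/(71 - 2)) + (40 - 2*(-4))/1310 = 3563/(1/69) + (40 + 8)*(1/1310) = 3563/(1/69) + 48*(1/1310) = 3563*69 + 24/655 = 245847 + 24/655 = 161029809/655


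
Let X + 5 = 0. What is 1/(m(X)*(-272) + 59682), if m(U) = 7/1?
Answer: 1/57778 ≈ 1.7308e-5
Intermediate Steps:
X = -5 (X = -5 + 0 = -5)
m(U) = 7 (m(U) = 7*1 = 7)
1/(m(X)*(-272) + 59682) = 1/(7*(-272) + 59682) = 1/(-1904 + 59682) = 1/57778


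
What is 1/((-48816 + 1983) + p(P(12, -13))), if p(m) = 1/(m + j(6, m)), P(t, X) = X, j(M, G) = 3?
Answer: -10/468331 ≈ -2.1352e-5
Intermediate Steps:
p(m) = 1/(3 + m) (p(m) = 1/(m + 3) = 1/(3 + m))
1/((-48816 + 1983) + p(P(12, -13))) = 1/((-48816 + 1983) + 1/(3 - 13)) = 1/(-46833 + 1/(-10)) = 1/(-46833 - ⅒) = 1/(-468331/10) = -10/468331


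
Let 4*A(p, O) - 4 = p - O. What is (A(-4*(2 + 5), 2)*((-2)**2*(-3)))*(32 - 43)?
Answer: -858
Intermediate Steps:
A(p, O) = 1 - O/4 + p/4 (A(p, O) = 1 + (p - O)/4 = 1 + (-O/4 + p/4) = 1 - O/4 + p/4)
(A(-4*(2 + 5), 2)*((-2)**2*(-3)))*(32 - 43) = ((1 - 1/4*2 + (-4*(2 + 5))/4)*((-2)**2*(-3)))*(32 - 43) = ((1 - 1/2 + (-4*7)/4)*(4*(-3)))*(-11) = ((1 - 1/2 + (1/4)*(-28))*(-12))*(-11) = ((1 - 1/2 - 7)*(-12))*(-11) = -13/2*(-12)*(-11) = 78*(-11) = -858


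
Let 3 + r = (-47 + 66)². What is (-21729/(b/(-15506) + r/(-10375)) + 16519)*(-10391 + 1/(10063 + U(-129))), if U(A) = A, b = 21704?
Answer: -377133653968390048733/1146036645116 ≈ -3.2908e+8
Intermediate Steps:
r = 358 (r = -3 + (-47 + 66)² = -3 + 19² = -3 + 361 = 358)
(-21729/(b/(-15506) + r/(-10375)) + 16519)*(-10391 + 1/(10063 + U(-129))) = (-21729/(21704/(-15506) + 358/(-10375)) + 16519)*(-10391 + 1/(10063 - 129)) = (-21729/(21704*(-1/15506) + 358*(-1/10375)) + 16519)*(-10391 + 1/9934) = (-21729/(-10852/7753 - 358/10375) + 16519)*(-10391 + 1/9934) = (-21729/(-115365074/80437375) + 16519)*(-103224193/9934) = (-21729*(-80437375/115365074) + 16519)*(-103224193/9934) = (1747823721375/115365074 + 16519)*(-103224193/9934) = (3653539378781/115365074)*(-103224193/9934) = -377133653968390048733/1146036645116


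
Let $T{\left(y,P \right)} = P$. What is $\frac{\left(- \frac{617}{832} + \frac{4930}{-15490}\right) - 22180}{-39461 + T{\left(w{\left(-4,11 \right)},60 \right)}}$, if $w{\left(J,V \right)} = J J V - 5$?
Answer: $\frac{922136779}{1638024128} \approx 0.56296$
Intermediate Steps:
$w{\left(J,V \right)} = -5 + V J^{2}$ ($w{\left(J,V \right)} = J^{2} V - 5 = V J^{2} - 5 = -5 + V J^{2}$)
$\frac{\left(- \frac{617}{832} + \frac{4930}{-15490}\right) - 22180}{-39461 + T{\left(w{\left(-4,11 \right)},60 \right)}} = \frac{\left(- \frac{617}{832} + \frac{4930}{-15490}\right) - 22180}{-39461 + 60} = \frac{\left(\left(-617\right) \frac{1}{832} + 4930 \left(- \frac{1}{15490}\right)\right) - 22180}{-39401} = \left(\left(- \frac{617}{832} - \frac{493}{1549}\right) - 22180\right) \left(- \frac{1}{39401}\right) = \left(- \frac{1365909}{1288768} - 22180\right) \left(- \frac{1}{39401}\right) = \left(- \frac{28586240149}{1288768}\right) \left(- \frac{1}{39401}\right) = \frac{922136779}{1638024128}$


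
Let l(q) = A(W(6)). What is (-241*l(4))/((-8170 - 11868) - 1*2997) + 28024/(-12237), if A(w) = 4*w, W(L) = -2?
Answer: -669125776/281879295 ≈ -2.3738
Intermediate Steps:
l(q) = -8 (l(q) = 4*(-2) = -8)
(-241*l(4))/((-8170 - 11868) - 1*2997) + 28024/(-12237) = (-241*(-8))/((-8170 - 11868) - 1*2997) + 28024/(-12237) = 1928/(-20038 - 2997) + 28024*(-1/12237) = 1928/(-23035) - 28024/12237 = 1928*(-1/23035) - 28024/12237 = -1928/23035 - 28024/12237 = -669125776/281879295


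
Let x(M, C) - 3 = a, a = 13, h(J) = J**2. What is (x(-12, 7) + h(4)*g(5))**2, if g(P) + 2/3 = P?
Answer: 65536/9 ≈ 7281.8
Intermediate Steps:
g(P) = -2/3 + P
x(M, C) = 16 (x(M, C) = 3 + 13 = 16)
(x(-12, 7) + h(4)*g(5))**2 = (16 + 4**2*(-2/3 + 5))**2 = (16 + 16*(13/3))**2 = (16 + 208/3)**2 = (256/3)**2 = 65536/9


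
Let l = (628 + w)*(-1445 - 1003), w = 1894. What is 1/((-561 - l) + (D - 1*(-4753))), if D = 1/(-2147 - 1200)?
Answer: 3347/20677926655 ≈ 1.6186e-7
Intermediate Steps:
D = -1/3347 (D = 1/(-3347) = -1/3347 ≈ -0.00029877)
l = -6173856 (l = (628 + 1894)*(-1445 - 1003) = 2522*(-2448) = -6173856)
1/((-561 - l) + (D - 1*(-4753))) = 1/((-561 - 1*(-6173856)) + (-1/3347 - 1*(-4753))) = 1/((-561 + 6173856) + (-1/3347 + 4753)) = 1/(6173295 + 15908290/3347) = 1/(20677926655/3347) = 3347/20677926655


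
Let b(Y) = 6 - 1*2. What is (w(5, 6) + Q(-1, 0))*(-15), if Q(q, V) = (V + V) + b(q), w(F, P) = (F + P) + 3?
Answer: -270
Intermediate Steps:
b(Y) = 4 (b(Y) = 6 - 2 = 4)
w(F, P) = 3 + F + P
Q(q, V) = 4 + 2*V (Q(q, V) = (V + V) + 4 = 2*V + 4 = 4 + 2*V)
(w(5, 6) + Q(-1, 0))*(-15) = ((3 + 5 + 6) + (4 + 2*0))*(-15) = (14 + (4 + 0))*(-15) = (14 + 4)*(-15) = 18*(-15) = -270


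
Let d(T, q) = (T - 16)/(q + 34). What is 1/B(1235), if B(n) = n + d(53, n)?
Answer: 1269/1567252 ≈ 0.00080970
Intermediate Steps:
d(T, q) = (-16 + T)/(34 + q)
B(n) = n + 37/(34 + n) (B(n) = n + (-16 + 53)/(34 + n) = n + 37/(34 + n))
1/B(1235) = 1/((37 + 1235*(34 + 1235))/(34 + 1235)) = 1/((37 + 1235*1269)/1269) = 1/((37 + 1567215)/1269) = 1/((1/1269)*1567252) = 1/(1567252/1269) = 1269/1567252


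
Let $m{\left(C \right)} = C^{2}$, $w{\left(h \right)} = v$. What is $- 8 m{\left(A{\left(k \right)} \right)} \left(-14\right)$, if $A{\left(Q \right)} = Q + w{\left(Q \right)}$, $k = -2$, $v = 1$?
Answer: $112$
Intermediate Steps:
$w{\left(h \right)} = 1$
$A{\left(Q \right)} = 1 + Q$ ($A{\left(Q \right)} = Q + 1 = 1 + Q$)
$- 8 m{\left(A{\left(k \right)} \right)} \left(-14\right) = - 8 \left(1 - 2\right)^{2} \left(-14\right) = - 8 \left(-1\right)^{2} \left(-14\right) = \left(-8\right) 1 \left(-14\right) = \left(-8\right) \left(-14\right) = 112$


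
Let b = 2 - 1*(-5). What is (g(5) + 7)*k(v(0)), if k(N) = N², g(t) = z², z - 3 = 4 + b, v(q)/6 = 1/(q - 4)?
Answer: 1827/4 ≈ 456.75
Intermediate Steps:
v(q) = 6/(-4 + q) (v(q) = 6/(q - 4) = 6/(-4 + q))
b = 7 (b = 2 + 5 = 7)
z = 14 (z = 3 + (4 + 7) = 3 + 11 = 14)
g(t) = 196 (g(t) = 14² = 196)
(g(5) + 7)*k(v(0)) = (196 + 7)*(6/(-4 + 0))² = 203*(6/(-4))² = 203*(6*(-¼))² = 203*(-3/2)² = 203*(9/4) = 1827/4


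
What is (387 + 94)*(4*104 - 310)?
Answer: 50986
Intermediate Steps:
(387 + 94)*(4*104 - 310) = 481*(416 - 310) = 481*106 = 50986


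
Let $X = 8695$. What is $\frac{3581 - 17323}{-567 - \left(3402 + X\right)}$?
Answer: $\frac{6871}{6332} \approx 1.0851$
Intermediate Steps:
$\frac{3581 - 17323}{-567 - \left(3402 + X\right)} = \frac{3581 - 17323}{-567 + \left(14 \left(-243\right) - 8695\right)} = - \frac{13742}{-567 - 12097} = - \frac{13742}{-12664} = \left(-13742\right) \left(- \frac{1}{12664}\right) = \frac{6871}{6332}$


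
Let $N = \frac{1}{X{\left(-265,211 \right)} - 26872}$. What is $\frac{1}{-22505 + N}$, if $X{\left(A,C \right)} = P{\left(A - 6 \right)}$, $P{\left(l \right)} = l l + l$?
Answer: $- \frac{46298}{1041936489} \approx -4.4435 \cdot 10^{-5}$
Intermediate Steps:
$P{\left(l \right)} = l + l^{2}$ ($P{\left(l \right)} = l^{2} + l = l + l^{2}$)
$X{\left(A,C \right)} = \left(-6 + A\right) \left(-5 + A\right)$ ($X{\left(A,C \right)} = \left(A - 6\right) \left(1 + \left(A - 6\right)\right) = \left(-6 + A\right) \left(1 + \left(-6 + A\right)\right) = \left(-6 + A\right) \left(-5 + A\right)$)
$N = \frac{1}{46298}$ ($N = \frac{1}{\left(-6 - 265\right) \left(-5 - 265\right) - 26872} = \frac{1}{\left(-271\right) \left(-270\right) - 26872} = \frac{1}{73170 - 26872} = \frac{1}{46298} \approx 2.1599 \cdot 10^{-5}$)
$\frac{1}{-22505 + N} = \frac{1}{-22505 + \frac{1}{46298}} = \frac{1}{- \frac{1041936489}{46298}} = - \frac{46298}{1041936489}$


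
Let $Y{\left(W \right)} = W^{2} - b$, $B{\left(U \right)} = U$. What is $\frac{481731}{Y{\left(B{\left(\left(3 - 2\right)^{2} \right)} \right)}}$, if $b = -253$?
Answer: $\frac{481731}{254} \approx 1896.6$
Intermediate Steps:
$Y{\left(W \right)} = 253 + W^{2}$ ($Y{\left(W \right)} = W^{2} - -253 = W^{2} + 253 = 253 + W^{2}$)
$\frac{481731}{Y{\left(B{\left(\left(3 - 2\right)^{2} \right)} \right)}} = \frac{481731}{253 + \left(\left(3 - 2\right)^{2}\right)^{2}} = \frac{481731}{253 + \left(1^{2}\right)^{2}} = \frac{481731}{253 + 1^{2}} = \frac{481731}{253 + 1} = \frac{481731}{254}$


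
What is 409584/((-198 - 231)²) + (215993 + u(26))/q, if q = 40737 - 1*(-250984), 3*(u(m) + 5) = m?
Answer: 17692944066/5965402729 ≈ 2.9659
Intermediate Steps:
u(m) = -5 + m/3
q = 291721 (q = 40737 + 250984 = 291721)
409584/((-198 - 231)²) + (215993 + u(26))/q = 409584/((-198 - 231)²) + (215993 + (-5 + (⅓)*26))/291721 = 409584/((-429)²) + (215993 + (-5 + 26/3))*(1/291721) = 409584/184041 + (215993 + 11/3)*(1/291721) = 409584*(1/184041) + (647990/3)*(1/291721) = 136528/61347 + 647990/875163 = 17692944066/5965402729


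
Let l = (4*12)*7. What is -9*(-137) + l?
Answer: 1569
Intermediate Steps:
l = 336 (l = 48*7 = 336)
-9*(-137) + l = -9*(-137) + 336 = 1233 + 336 = 1569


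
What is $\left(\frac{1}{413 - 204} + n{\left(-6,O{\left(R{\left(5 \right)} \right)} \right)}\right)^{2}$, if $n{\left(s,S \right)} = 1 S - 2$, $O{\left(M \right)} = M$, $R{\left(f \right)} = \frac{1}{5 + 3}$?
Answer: $\frac{9778129}{2795584} \approx 3.4977$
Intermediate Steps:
$R{\left(f \right)} = \frac{1}{8}$
$n{\left(s,S \right)} = -2 + S$ ($n{\left(s,S \right)} = S - 2 = -2 + S$)
$\left(\frac{1}{413 - 204} + n{\left(-6,O{\left(R{\left(5 \right)} \right)} \right)}\right)^{2} = \left(\frac{1}{413 - 204} + \left(-2 + \frac{1}{8}\right)\right)^{2} = \left(\frac{1}{209} - \frac{15}{8}\right)^{2} = \left(- \frac{3127}{1672}\right)^{2} = \frac{9778129}{2795584}$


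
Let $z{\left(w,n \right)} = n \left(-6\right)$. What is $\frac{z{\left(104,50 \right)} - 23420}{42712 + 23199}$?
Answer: $- \frac{23720}{65911} \approx -0.35988$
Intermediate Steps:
$z{\left(w,n \right)} = - 6 n$
$\frac{z{\left(104,50 \right)} - 23420}{42712 + 23199} = \frac{\left(-6\right) 50 - 23420}{42712 + 23199} = \frac{-300 - 23420}{65911} = \left(-23720\right) \frac{1}{65911} = - \frac{23720}{65911}$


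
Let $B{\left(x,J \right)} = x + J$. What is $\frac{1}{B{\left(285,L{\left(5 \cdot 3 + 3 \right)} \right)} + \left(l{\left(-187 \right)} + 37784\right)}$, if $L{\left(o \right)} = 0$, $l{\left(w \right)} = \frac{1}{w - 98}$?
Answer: $\frac{285}{10849664} \approx 2.6268 \cdot 10^{-5}$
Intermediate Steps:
$l{\left(w \right)} = \frac{1}{-98 + w}$
$B{\left(x,J \right)} = J + x$
$\frac{1}{B{\left(285,L{\left(5 \cdot 3 + 3 \right)} \right)} + \left(l{\left(-187 \right)} + 37784\right)} = \frac{1}{\left(0 + 285\right) + \left(\frac{1}{-98 - 187} + 37784\right)} = \frac{1}{285 + \left(\frac{1}{-285} + 37784\right)} = \frac{1}{285 + \left(- \frac{1}{285} + 37784\right)} = \frac{1}{285 + \frac{10768439}{285}} = \frac{1}{\frac{10849664}{285}} = \frac{285}{10849664}$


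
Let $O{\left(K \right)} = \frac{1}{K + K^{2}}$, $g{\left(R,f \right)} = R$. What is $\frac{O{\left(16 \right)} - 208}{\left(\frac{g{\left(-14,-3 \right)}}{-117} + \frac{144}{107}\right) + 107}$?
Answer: $- \frac{708262425}{369343088} \approx -1.9176$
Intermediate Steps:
$\frac{O{\left(16 \right)} - 208}{\left(\frac{g{\left(-14,-3 \right)}}{-117} + \frac{144}{107}\right) + 107} = \frac{\frac{1}{16 \left(1 + 16\right)} - 208}{\left(- \frac{14}{-117} + \frac{144}{107}\right) + 107} = \frac{\frac{1}{16 \cdot 17} - 208}{\left(\left(-14\right) \left(- \frac{1}{117}\right) + 144 \cdot \frac{1}{107}\right) + 107} = \frac{\frac{1}{16} \cdot \frac{1}{17} - 208}{\left(\frac{14}{117} + \frac{144}{107}\right) + 107} = \frac{\frac{1}{272} - 208}{\frac{18346}{12519} + 107} = - \frac{56575}{272 \cdot \frac{1357879}{12519}} = \left(- \frac{56575}{272}\right) \frac{12519}{1357879} = - \frac{708262425}{369343088}$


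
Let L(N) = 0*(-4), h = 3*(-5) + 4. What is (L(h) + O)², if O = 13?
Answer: 169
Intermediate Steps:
h = -11 (h = -15 + 4 = -11)
L(N) = 0
(L(h) + O)² = (0 + 13)² = 13² = 169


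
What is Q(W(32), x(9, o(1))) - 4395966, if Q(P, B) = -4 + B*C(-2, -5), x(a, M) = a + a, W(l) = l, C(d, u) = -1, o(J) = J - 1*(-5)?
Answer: -4395988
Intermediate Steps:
o(J) = 5 + J (o(J) = J + 5 = 5 + J)
x(a, M) = 2*a
Q(P, B) = -4 - B (Q(P, B) = -4 + B*(-1) = -4 - B)
Q(W(32), x(9, o(1))) - 4395966 = (-4 - 2*9) - 4395966 = (-4 - 1*18) - 4395966 = (-4 - 18) - 4395966 = -22 - 4395966 = -4395988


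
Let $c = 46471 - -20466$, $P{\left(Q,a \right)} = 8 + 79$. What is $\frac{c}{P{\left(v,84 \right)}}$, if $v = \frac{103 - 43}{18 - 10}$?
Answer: $\frac{66937}{87} \approx 769.39$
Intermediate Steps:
$v = \frac{15}{2}$ ($v = \frac{60}{8} = 60 \cdot \frac{1}{8} = \frac{15}{2} \approx 7.5$)
$P{\left(Q,a \right)} = 87$
$c = 66937$ ($c = 46471 + 20466 = 66937$)
$\frac{c}{P{\left(v,84 \right)}} = \frac{66937}{87}$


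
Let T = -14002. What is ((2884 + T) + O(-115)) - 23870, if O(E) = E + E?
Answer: -35218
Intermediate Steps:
O(E) = 2*E
((2884 + T) + O(-115)) - 23870 = ((2884 - 14002) + 2*(-115)) - 23870 = (-11118 - 230) - 23870 = -11348 - 23870 = -35218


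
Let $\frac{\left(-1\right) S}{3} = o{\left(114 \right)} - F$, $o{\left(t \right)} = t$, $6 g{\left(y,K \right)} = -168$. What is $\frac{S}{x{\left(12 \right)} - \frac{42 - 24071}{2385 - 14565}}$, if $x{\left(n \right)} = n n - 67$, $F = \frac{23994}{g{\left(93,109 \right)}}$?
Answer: $- \frac{35477730}{913831} \approx -38.823$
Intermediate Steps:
$g{\left(y,K \right)} = -28$ ($g{\left(y,K \right)} = \frac{1}{6} \left(-168\right) = -28$)
$F = - \frac{11997}{14}$ ($F = \frac{23994}{-28} = 23994 \left(- \frac{1}{28}\right) = - \frac{11997}{14} \approx -856.93$)
$x{\left(n \right)} = -67 + n^{2}$ ($x{\left(n \right)} = n^{2} - 67 = -67 + n^{2}$)
$S = - \frac{40779}{14}$ ($S = - 3 \left(114 - - \frac{11997}{14}\right) = - 3 \left(114 + \frac{11997}{14}\right) = \left(-3\right) \frac{13593}{14} = - \frac{40779}{14} \approx -2912.8$)
$\frac{S}{x{\left(12 \right)} - \frac{42 - 24071}{2385 - 14565}} = - \frac{40779}{14 \left(\left(-67 + 12^{2}\right) - \frac{42 - 24071}{2385 - 14565}\right)} = - \frac{40779}{14 \left(\left(-67 + 144\right) - - \frac{24029}{-12180}\right)} = - \frac{40779}{14 \left(77 - \left(-24029\right) \left(- \frac{1}{12180}\right)\right)} = - \frac{40779}{14 \left(77 - \frac{24029}{12180}\right)} = - \frac{40779}{14 \cdot \frac{913831}{12180}} = \left(- \frac{40779}{14}\right) \frac{12180}{913831} = - \frac{35477730}{913831}$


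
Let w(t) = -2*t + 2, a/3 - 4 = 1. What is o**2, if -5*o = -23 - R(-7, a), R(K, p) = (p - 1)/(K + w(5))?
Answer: 109561/5625 ≈ 19.478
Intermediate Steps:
a = 15 (a = 12 + 3*1 = 12 + 3 = 15)
w(t) = 2 - 2*t
R(K, p) = (-1 + p)/(-8 + K) (R(K, p) = (p - 1)/(K + (2 - 2*5)) = (-1 + p)/(K + (2 - 10)) = (-1 + p)/(K - 8) = (-1 + p)/(-8 + K))
o = 331/75 (o = -(-23 - (-1 + 15)/(-8 - 7))/5 = -(-23 - 14/(-15))/5 = -(-23 - (-1)*14/15)/5 = -(-23 - 1*(-14/15))/5 = -(-23 + 14/15)/5 = -1/5*(-331/15) = 331/75 ≈ 4.4133)
o**2 = (331/75)**2 = 109561/5625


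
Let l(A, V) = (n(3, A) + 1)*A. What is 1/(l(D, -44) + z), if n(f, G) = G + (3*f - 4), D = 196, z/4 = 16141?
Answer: 1/104156 ≈ 9.6010e-6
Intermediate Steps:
z = 64564 (z = 4*16141 = 64564)
n(f, G) = -4 + G + 3*f (n(f, G) = G + (-4 + 3*f) = -4 + G + 3*f)
l(A, V) = A*(6 + A) (l(A, V) = ((-4 + A + 3*3) + 1)*A = ((-4 + A + 9) + 1)*A = ((5 + A) + 1)*A = (6 + A)*A = A*(6 + A))
1/(l(D, -44) + z) = 1/(196*(6 + 196) + 64564) = 1/(196*202 + 64564) = 1/(39592 + 64564) = 1/104156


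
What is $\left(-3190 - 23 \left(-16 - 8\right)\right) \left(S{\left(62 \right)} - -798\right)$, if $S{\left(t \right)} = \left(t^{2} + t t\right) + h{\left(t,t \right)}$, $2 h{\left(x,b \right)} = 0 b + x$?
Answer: $-22467846$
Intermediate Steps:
$h{\left(x,b \right)} = \frac{x}{2}$ ($h{\left(x,b \right)} = \frac{0 b + x}{2} = \frac{0 + x}{2} = \frac{x}{2}$)
$S{\left(t \right)} = \frac{t}{2} + 2 t^{2}$ ($S{\left(t \right)} = \left(t^{2} + t t\right) + \frac{t}{2} = \left(t^{2} + t^{2}\right) + \frac{t}{2} = 2 t^{2} + \frac{t}{2} = \frac{t}{2} + 2 t^{2}$)
$\left(-3190 - 23 \left(-16 - 8\right)\right) \left(S{\left(62 \right)} - -798\right) = \left(-3190 - 23 \left(-16 - 8\right)\right) \left(\frac{1}{2} \cdot 62 \left(1 + 4 \cdot 62\right) - -798\right) = \left(-3190 - -552\right) \left(\frac{1}{2} \cdot 62 \left(1 + 248\right) + \left(-1624 + 2422\right)\right) = \left(-3190 + 552\right) \left(\frac{1}{2} \cdot 62 \cdot 249 + 798\right) = - 2638 \left(7719 + 798\right) = \left(-2638\right) 8517 = -22467846$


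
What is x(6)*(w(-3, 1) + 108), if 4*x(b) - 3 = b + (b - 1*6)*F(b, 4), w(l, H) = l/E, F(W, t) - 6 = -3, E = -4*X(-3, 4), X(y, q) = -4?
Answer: 15525/64 ≈ 242.58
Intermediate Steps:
E = 16 (E = -4*(-4) = 16)
F(W, t) = 3 (F(W, t) = 6 - 3 = 3)
w(l, H) = l/16
x(b) = -15/4 + b (x(b) = ¾ + (b + (b - 1*6)*3)/4 = ¾ + (b + (b - 6)*3)/4 = ¾ + (b + (-6 + b)*3)/4 = ¾ + (b + (-18 + 3*b))/4 = ¾ + (-18 + 4*b)/4 = ¾ + (-9/2 + b) = -15/4 + b)
x(6)*(w(-3, 1) + 108) = (-15/4 + 6)*((1/16)*(-3) + 108) = 9*(-3/16 + 108)/4 = (9/4)*(1725/16) = 15525/64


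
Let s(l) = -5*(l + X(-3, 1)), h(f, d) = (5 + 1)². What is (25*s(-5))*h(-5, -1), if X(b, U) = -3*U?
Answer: 36000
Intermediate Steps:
h(f, d) = 36 (h(f, d) = 6² = 36)
s(l) = 15 - 5*l (s(l) = -5*(l - 3*1) = -5*(l - 3) = -5*(-3 + l) = 15 - 5*l)
(25*s(-5))*h(-5, -1) = (25*(15 - 5*(-5)))*36 = (25*(15 + 25))*36 = (25*40)*36 = 1000*36 = 36000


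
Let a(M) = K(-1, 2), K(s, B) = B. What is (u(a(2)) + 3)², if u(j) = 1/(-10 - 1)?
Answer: 1024/121 ≈ 8.4628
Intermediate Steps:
a(M) = 2
u(j) = -1/11 (u(j) = 1/(-11) = -1/11)
(u(a(2)) + 3)² = (-1/11 + 3)² = (32/11)² = 1024/121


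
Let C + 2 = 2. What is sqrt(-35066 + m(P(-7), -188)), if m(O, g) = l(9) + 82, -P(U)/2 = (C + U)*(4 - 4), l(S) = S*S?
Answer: I*sqrt(34903) ≈ 186.82*I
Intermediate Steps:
C = 0 (C = -2 + 2 = 0)
l(S) = S**2
P(U) = 0 (P(U) = -2*(0 + U)*(4 - 4) = -2*U*0 = -2*0 = 0)
m(O, g) = 163 (m(O, g) = 9**2 + 82 = 81 + 82 = 163)
sqrt(-35066 + m(P(-7), -188)) = sqrt(-35066 + 163) = sqrt(-34903) = I*sqrt(34903)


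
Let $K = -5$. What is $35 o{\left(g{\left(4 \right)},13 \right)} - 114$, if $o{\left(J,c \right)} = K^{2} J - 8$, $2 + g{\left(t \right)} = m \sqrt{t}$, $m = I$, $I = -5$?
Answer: $-10894$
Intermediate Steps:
$m = -5$
$g{\left(t \right)} = -2 - 5 \sqrt{t}$
$o{\left(J,c \right)} = -8 + 25 J$ ($o{\left(J,c \right)} = \left(-5\right)^{2} J - 8 = 25 J - 8 = -8 + 25 J$)
$35 o{\left(g{\left(4 \right)},13 \right)} - 114 = 35 \left(-8 + 25 \left(-2 - 5 \sqrt{4}\right)\right) - 114 = 35 \left(-8 + 25 \left(-2 - 10\right)\right) - 114 = 35 \left(-8 + 25 \left(-12\right)\right) - 114 = 35 \left(-8 - 300\right) - 114 = 35 \left(-308\right) - 114 = -10780 - 114 = -10894$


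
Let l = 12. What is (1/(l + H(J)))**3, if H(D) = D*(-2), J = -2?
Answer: 1/4096 ≈ 0.00024414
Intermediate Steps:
H(D) = -2*D
(1/(l + H(J)))**3 = (1/(12 - 2*(-2)))**3 = (1/(12 + 4))**3 = (1/16)**3 = 1/4096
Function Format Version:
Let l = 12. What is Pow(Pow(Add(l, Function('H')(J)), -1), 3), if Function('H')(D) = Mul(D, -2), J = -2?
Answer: Rational(1, 4096) ≈ 0.00024414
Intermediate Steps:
Function('H')(D) = Mul(-2, D)
Pow(Pow(Add(l, Function('H')(J)), -1), 3) = Pow(Pow(Add(12, Mul(-2, -2)), -1), 3) = Pow(Pow(Add(12, 4), -1), 3) = Pow(Pow(16, -1), 3) = Pow(Rational(1, 16), 3) = Rational(1, 4096)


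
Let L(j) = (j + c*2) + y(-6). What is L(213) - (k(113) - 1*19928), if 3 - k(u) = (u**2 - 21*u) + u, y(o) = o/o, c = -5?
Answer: 30638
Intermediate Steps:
y(o) = 1
k(u) = 3 - u**2 + 20*u (k(u) = 3 - ((u**2 - 21*u) + u) = 3 - (u**2 - 20*u) = 3 + (-u**2 + 20*u) = 3 - u**2 + 20*u)
L(j) = -9 + j (L(j) = (j - 5*2) + 1 = (j - 10) + 1 = (-10 + j) + 1 = -9 + j)
L(213) - (k(113) - 1*19928) = (-9 + 213) - ((3 - 1*113**2 + 20*113) - 1*19928) = 204 - ((3 - 1*12769 + 2260) - 19928) = 204 - ((3 - 12769 + 2260) - 19928) = 204 - (-10506 - 19928) = 204 - 1*(-30434) = 204 + 30434 = 30638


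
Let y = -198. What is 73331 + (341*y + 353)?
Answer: 6166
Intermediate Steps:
73331 + (341*y + 353) = 73331 + (341*(-198) + 353) = 73331 + (-67518 + 353) = 73331 - 67165 = 6166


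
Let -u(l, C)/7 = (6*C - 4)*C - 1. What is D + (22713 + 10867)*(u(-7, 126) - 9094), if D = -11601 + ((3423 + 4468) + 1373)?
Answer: -22577548917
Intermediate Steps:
u(l, C) = 7 - 7*C*(-4 + 6*C) (u(l, C) = -7*((6*C - 4)*C - 1) = -7*((-4 + 6*C)*C - 1) = -7*(C*(-4 + 6*C) - 1) = -7*(-1 + C*(-4 + 6*C)) = 7 - 7*C*(-4 + 6*C))
D = -2337 (D = -11601 + (7891 + 1373) = -11601 + 9264 = -2337)
D + (22713 + 10867)*(u(-7, 126) - 9094) = -2337 + (22713 + 10867)*((7 - 42*126² + 28*126) - 9094) = -2337 + 33580*((7 - 42*15876 + 3528) - 9094) = -2337 + 33580*((7 - 666792 + 3528) - 9094) = -2337 + 33580*(-663257 - 9094) = -2337 + 33580*(-672351) = -2337 - 22577546580 = -22577548917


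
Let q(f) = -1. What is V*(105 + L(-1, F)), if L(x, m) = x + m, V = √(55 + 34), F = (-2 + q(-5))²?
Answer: 113*√89 ≈ 1066.0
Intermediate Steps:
F = 9 (F = (-2 - 1)² = (-3)² = 9)
V = √89 ≈ 9.4340
L(x, m) = m + x
V*(105 + L(-1, F)) = √89*(105 + (9 - 1)) = √89*(105 + 8) = √89*113 = 113*√89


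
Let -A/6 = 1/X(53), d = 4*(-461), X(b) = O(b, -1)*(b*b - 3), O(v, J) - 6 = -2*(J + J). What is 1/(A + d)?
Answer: -14030/25871323 ≈ -0.00054230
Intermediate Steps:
O(v, J) = 6 - 4*J (O(v, J) = 6 - 2*(J + J) = 6 - 4*J)
X(b) = -30 + 10*b² (X(b) = (6 - 4*(-1))*(b*b - 3) = (6 + 4)*(b² - 3) = 10*(-3 + b²) = -30 + 10*b²)
d = -1844
A = -3/14030 (A = -6/(-30 + 10*53²) = -6/(-30 + 10*2809) = -6/(-30 + 28090) = -6/28060 = -6*1/28060 = -3/14030 ≈ -0.00021383)
1/(A + d) = 1/(-3/14030 - 1844) = 1/(-25871323/14030) = -14030/25871323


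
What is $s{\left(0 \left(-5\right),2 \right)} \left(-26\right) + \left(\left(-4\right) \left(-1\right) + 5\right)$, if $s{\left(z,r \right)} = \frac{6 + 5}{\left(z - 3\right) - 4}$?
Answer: $\frac{349}{7} \approx 49.857$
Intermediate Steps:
$s{\left(z,r \right)} = \frac{11}{-7 + z}$ ($s{\left(z,r \right)} = \frac{11}{\left(-3 + z\right) - 4} = \frac{11}{-7 + z}$)
$s{\left(0 \left(-5\right),2 \right)} \left(-26\right) + \left(\left(-4\right) \left(-1\right) + 5\right) = \frac{11}{-7 + 0 \left(-5\right)} \left(-26\right) + \left(\left(-4\right) \left(-1\right) + 5\right) = \frac{11}{-7 + 0} \left(-26\right) + \left(4 + 5\right) = \frac{11}{-7} \left(-26\right) + 9 = 11 \left(- \frac{1}{7}\right) \left(-26\right) + 9 = \left(- \frac{11}{7}\right) \left(-26\right) + 9 = \frac{286}{7} + 9 = \frac{349}{7}$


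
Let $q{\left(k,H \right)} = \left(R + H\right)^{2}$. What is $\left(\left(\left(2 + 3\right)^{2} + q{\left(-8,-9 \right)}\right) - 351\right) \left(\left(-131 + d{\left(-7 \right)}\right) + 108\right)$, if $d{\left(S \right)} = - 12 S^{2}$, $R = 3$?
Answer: $177190$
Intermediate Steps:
$q{\left(k,H \right)} = \left(3 + H\right)^{2}$
$\left(\left(\left(2 + 3\right)^{2} + q{\left(-8,-9 \right)}\right) - 351\right) \left(\left(-131 + d{\left(-7 \right)}\right) + 108\right) = \left(\left(\left(2 + 3\right)^{2} + \left(3 - 9\right)^{2}\right) - 351\right) \left(\left(-131 - 12 \left(-7\right)^{2}\right) + 108\right) = \left(\left(5^{2} + \left(-6\right)^{2}\right) - 351\right) \left(\left(-131 - 588\right) + 108\right) = \left(\left(25 + 36\right) - 351\right) \left(\left(-131 - 588\right) + 108\right) = \left(61 - 351\right) \left(-719 + 108\right) = \left(-290\right) \left(-611\right) = 177190$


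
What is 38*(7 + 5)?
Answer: 456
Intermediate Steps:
38*(7 + 5) = 38*12 = 456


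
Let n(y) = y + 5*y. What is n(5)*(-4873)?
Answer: -146190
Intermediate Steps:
n(y) = 6*y
n(5)*(-4873) = (6*5)*(-4873) = 30*(-4873) = -146190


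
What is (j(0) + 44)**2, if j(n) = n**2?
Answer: 1936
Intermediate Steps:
(j(0) + 44)**2 = (0**2 + 44)**2 = (0 + 44)**2 = 44**2 = 1936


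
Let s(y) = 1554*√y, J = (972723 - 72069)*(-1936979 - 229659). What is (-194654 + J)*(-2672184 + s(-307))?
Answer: 5214476812433998704 - 3032462198157924*I*√307 ≈ 5.2145e+18 - 5.3133e+16*I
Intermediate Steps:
J = -1951391181252 (J = 900654*(-2166638) = -1951391181252)
(-194654 + J)*(-2672184 + s(-307)) = (-194654 - 1951391181252)*(-2672184 + 1554*√(-307)) = -1951391375906*(-2672184 + 1554*(I*√307)) = -1951391375906*(-2672184 + 1554*I*√307) = 5214476812433998704 - 3032462198157924*I*√307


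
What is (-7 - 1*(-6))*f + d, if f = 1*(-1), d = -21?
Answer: -20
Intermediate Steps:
f = -1
(-7 - 1*(-6))*f + d = (-7 - 1*(-6))*(-1) - 21 = (-7 + 6)*(-1) - 21 = -1*(-1) - 21 = 1 - 21 = -20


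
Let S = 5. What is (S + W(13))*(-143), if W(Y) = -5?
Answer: 0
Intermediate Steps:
(S + W(13))*(-143) = (5 - 5)*(-143) = 0*(-143) = 0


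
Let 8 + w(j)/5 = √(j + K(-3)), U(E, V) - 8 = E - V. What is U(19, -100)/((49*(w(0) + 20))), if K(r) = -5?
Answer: -508/5145 - 127*I*√5/5145 ≈ -0.098737 - 0.055195*I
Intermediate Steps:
U(E, V) = 8 + E - V (U(E, V) = 8 + (E - V) = 8 + E - V)
w(j) = -40 + 5*√(-5 + j) (w(j) = -40 + 5*√(j - 5) = -40 + 5*√(-5 + j))
U(19, -100)/((49*(w(0) + 20))) = (8 + 19 - 1*(-100))/((49*((-40 + 5*√(-5 + 0)) + 20))) = (8 + 19 + 100)/((49*((-40 + 5*√(-5)) + 20))) = 127/((49*((-40 + 5*(I*√5)) + 20))) = 127/((49*((-40 + 5*I*√5) + 20))) = 127/((49*(-20 + 5*I*√5))) = 127/(-980 + 245*I*√5)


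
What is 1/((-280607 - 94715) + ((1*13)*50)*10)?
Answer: -1/368822 ≈ -2.7113e-6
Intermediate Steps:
1/((-280607 - 94715) + ((1*13)*50)*10) = 1/(-375322 + (13*50)*10) = 1/(-375322 + 650*10) = 1/(-375322 + 6500) = 1/(-368822) = -1/368822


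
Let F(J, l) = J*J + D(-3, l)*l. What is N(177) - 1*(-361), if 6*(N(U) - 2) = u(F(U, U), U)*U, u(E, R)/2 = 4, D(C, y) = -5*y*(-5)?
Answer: 599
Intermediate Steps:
D(C, y) = 25*y
F(J, l) = J**2 + 25*l**2 (F(J, l) = J*J + (25*l)*l = J**2 + 25*l**2)
u(E, R) = 8 (u(E, R) = 2*4 = 8)
N(U) = 2 + 4*U/3 (N(U) = 2 + (8*U)/6 = 2 + 4*U/3)
N(177) - 1*(-361) = (2 + (4/3)*177) - 1*(-361) = (2 + 236) + 361 = 238 + 361 = 599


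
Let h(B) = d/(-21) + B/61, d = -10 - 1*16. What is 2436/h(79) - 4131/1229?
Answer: 3821709069/3988105 ≈ 958.28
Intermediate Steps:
d = -26 (d = -10 - 16 = -26)
h(B) = 26/21 + B/61 (h(B) = -26/(-21) + B/61 = -26*(-1/21) + B*(1/61) = 26/21 + B/61)
2436/h(79) - 4131/1229 = 2436/(26/21 + (1/61)*79) - 4131/1229 = 2436/(26/21 + 79/61) - 4131*1/1229 = 2436/(3245/1281) - 4131/1229 = 2436*(1281/3245) - 4131/1229 = 3120516/3245 - 4131/1229 = 3821709069/3988105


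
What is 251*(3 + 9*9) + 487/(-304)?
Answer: 6409049/304 ≈ 21082.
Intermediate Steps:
251*(3 + 9*9) + 487/(-304) = 251*(3 + 81) + 487*(-1/304) = 251*84 - 487/304 = 21084 - 487/304 = 6409049/304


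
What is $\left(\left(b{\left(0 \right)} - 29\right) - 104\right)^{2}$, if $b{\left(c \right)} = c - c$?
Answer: $17689$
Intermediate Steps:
$b{\left(c \right)} = 0$
$\left(\left(b{\left(0 \right)} - 29\right) - 104\right)^{2} = \left(\left(0 - 29\right) - 104\right)^{2} = \left(-29 - 104\right)^{2} = \left(-133\right)^{2} = 17689$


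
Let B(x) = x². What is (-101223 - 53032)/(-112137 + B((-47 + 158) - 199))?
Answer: 154255/104393 ≈ 1.4776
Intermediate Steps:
(-101223 - 53032)/(-112137 + B((-47 + 158) - 199)) = (-101223 - 53032)/(-112137 + ((-47 + 158) - 199)²) = -154255/(-112137 + (111 - 199)²) = -154255/(-112137 + (-88)²) = -154255/(-112137 + 7744) = -154255/(-104393) = -154255*(-1/104393) = 154255/104393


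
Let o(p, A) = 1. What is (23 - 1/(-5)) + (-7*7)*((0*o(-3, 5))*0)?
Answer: 116/5 ≈ 23.200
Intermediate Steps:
(23 - 1/(-5)) + (-7*7)*((0*o(-3, 5))*0) = (23 - 1/(-5)) + (-7*7)*((0*1)*0) = (23 - 1*(-⅕)) - 0*0 = (23 + ⅕) - 49*0 = 116/5 + 0 = 116/5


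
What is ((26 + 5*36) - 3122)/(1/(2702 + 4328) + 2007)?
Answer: -20499480/14109211 ≈ -1.4529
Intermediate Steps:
((26 + 5*36) - 3122)/(1/(2702 + 4328) + 2007) = ((26 + 180) - 3122)/(1/7030 + 2007) = (206 - 3122)/(1/7030 + 2007) = -2916/14109211/7030 = -2916*7030/14109211 = -20499480/14109211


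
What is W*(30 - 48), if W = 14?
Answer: -252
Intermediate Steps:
W*(30 - 48) = 14*(30 - 48) = 14*(-18) = -252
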